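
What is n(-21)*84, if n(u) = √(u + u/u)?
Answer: 168*I*√5 ≈ 375.66*I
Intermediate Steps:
n(u) = √(1 + u) (n(u) = √(u + 1) = √(1 + u))
n(-21)*84 = √(1 - 21)*84 = √(-20)*84 = (2*I*√5)*84 = 168*I*√5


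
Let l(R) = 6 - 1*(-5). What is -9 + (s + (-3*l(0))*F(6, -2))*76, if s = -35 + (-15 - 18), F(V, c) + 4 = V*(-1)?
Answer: 19903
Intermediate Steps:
F(V, c) = -4 - V (F(V, c) = -4 + V*(-1) = -4 - V)
l(R) = 11 (l(R) = 6 + 5 = 11)
s = -68 (s = -35 - 33 = -68)
-9 + (s + (-3*l(0))*F(6, -2))*76 = -9 + (-68 + (-3*11)*(-4 - 1*6))*76 = -9 + (-68 - 33*(-4 - 6))*76 = -9 + (-68 - 33*(-10))*76 = -9 + (-68 + 330)*76 = -9 + 262*76 = -9 + 19912 = 19903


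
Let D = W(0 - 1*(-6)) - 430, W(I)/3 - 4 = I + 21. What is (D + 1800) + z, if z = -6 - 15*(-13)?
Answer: 1652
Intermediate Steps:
W(I) = 75 + 3*I (W(I) = 12 + 3*(I + 21) = 12 + 3*(21 + I) = 12 + (63 + 3*I) = 75 + 3*I)
z = 189 (z = -6 + 195 = 189)
D = -337 (D = (75 + 3*(0 - 1*(-6))) - 430 = (75 + 3*(0 + 6)) - 430 = (75 + 3*6) - 430 = (75 + 18) - 430 = 93 - 430 = -337)
(D + 1800) + z = (-337 + 1800) + 189 = 1463 + 189 = 1652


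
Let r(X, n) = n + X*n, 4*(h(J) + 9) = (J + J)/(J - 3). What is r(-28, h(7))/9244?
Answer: 1755/73952 ≈ 0.023732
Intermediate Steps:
h(J) = -9 + J/(2*(-3 + J)) (h(J) = -9 + ((J + J)/(J - 3))/4 = -9 + ((2*J)/(-3 + J))/4 = -9 + (2*J/(-3 + J))/4 = -9 + J/(2*(-3 + J)))
r(-28, h(7))/9244 = (((54 - 17*7)/(2*(-3 + 7)))*(1 - 28))/9244 = (((½)*(54 - 119)/4)*(-27))*(1/9244) = (((½)*(¼)*(-65))*(-27))*(1/9244) = -65/8*(-27)*(1/9244) = (1755/8)*(1/9244) = 1755/73952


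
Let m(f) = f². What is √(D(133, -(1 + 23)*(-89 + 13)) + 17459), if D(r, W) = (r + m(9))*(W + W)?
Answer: √798131 ≈ 893.38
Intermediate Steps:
D(r, W) = 2*W*(81 + r) (D(r, W) = (r + 9²)*(W + W) = (r + 81)*(2*W) = (81 + r)*(2*W) = 2*W*(81 + r))
√(D(133, -(1 + 23)*(-89 + 13)) + 17459) = √(2*(-(1 + 23)*(-89 + 13))*(81 + 133) + 17459) = √(2*(-24*(-76))*214 + 17459) = √(2*(-1*(-1824))*214 + 17459) = √(2*1824*214 + 17459) = √(780672 + 17459) = √798131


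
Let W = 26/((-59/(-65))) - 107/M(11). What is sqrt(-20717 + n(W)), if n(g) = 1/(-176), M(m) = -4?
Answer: I*sqrt(40108123)/44 ≈ 143.93*I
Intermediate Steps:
W = 13073/236 (W = 26/((-59/(-65))) - 107/(-4) = 26/((-59*(-1/65))) - 107*(-1/4) = 26/(59/65) + 107/4 = 26*(65/59) + 107/4 = 1690/59 + 107/4 = 13073/236 ≈ 55.394)
n(g) = -1/176
sqrt(-20717 + n(W)) = sqrt(-20717 - 1/176) = sqrt(-3646193/176) = I*sqrt(40108123)/44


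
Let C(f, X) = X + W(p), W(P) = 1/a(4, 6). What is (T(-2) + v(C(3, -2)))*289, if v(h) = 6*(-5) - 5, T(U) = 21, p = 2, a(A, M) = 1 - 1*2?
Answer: -4046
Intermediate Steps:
a(A, M) = -1 (a(A, M) = 1 - 2 = -1)
W(P) = -1 (W(P) = 1/(-1) = -1)
C(f, X) = -1 + X (C(f, X) = X - 1 = -1 + X)
v(h) = -35 (v(h) = -30 - 5 = -35)
(T(-2) + v(C(3, -2)))*289 = (21 - 35)*289 = -14*289 = -4046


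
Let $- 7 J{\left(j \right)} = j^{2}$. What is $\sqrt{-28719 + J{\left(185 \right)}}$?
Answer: $\frac{i \sqrt{1646806}}{7} \approx 183.33 i$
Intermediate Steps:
$J{\left(j \right)} = - \frac{j^{2}}{7}$
$\sqrt{-28719 + J{\left(185 \right)}} = \sqrt{-28719 - \frac{185^{2}}{7}} = \sqrt{-28719 - \frac{34225}{7}} = \sqrt{- \frac{235258}{7}} = \frac{i \sqrt{1646806}}{7}$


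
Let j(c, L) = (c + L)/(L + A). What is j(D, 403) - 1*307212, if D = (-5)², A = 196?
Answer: -184019560/599 ≈ -3.0721e+5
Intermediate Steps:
D = 25
j(c, L) = (L + c)/(196 + L) (j(c, L) = (c + L)/(L + 196) = (L + c)/(196 + L))
j(D, 403) - 1*307212 = (403 + 25)/(196 + 403) - 1*307212 = 428/599 - 307212 = -184019560/599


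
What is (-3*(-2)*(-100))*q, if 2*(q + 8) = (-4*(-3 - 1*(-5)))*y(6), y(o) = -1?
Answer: 2400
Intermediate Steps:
q = -4 (q = -8 + (-4*(-3 - 1*(-5))*(-1))/2 = -8 + (-4*(-3 + 5)*(-1))/2 = -8 + (-4*2*(-1))/2 = -8 + (-8*(-1))/2 = -8 + (½)*8 = -8 + 4 = -4)
(-3*(-2)*(-100))*q = (-3*(-2)*(-100))*(-4) = (6*(-100))*(-4) = -600*(-4) = 2400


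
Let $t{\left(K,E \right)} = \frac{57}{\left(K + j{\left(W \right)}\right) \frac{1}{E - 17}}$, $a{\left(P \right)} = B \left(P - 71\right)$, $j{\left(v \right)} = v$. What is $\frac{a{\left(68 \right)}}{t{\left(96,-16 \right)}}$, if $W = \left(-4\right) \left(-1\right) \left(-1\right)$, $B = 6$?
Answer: $\frac{184}{209} \approx 0.88038$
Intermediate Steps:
$W = -4$ ($W = 4 \left(-1\right) = -4$)
$a{\left(P \right)} = -426 + 6 P$ ($a{\left(P \right)} = 6 \left(P - 71\right) = 6 \left(-71 + P\right) = -426 + 6 P$)
$t{\left(K,E \right)} = \frac{57 \left(-17 + E\right)}{-4 + K}$ ($t{\left(K,E \right)} = \frac{57}{\left(K - 4\right) \frac{1}{E - 17}} = \frac{57}{\left(-4 + K\right) \frac{1}{-17 + E}} = \frac{57}{\frac{1}{-17 + E} \left(-4 + K\right)} = 57 \frac{-17 + E}{-4 + K} = \frac{57 \left(-17 + E\right)}{-4 + K}$)
$\frac{a{\left(68 \right)}}{t{\left(96,-16 \right)}} = \frac{-426 + 6 \cdot 68}{57 \frac{1}{-4 + 96} \left(-17 - 16\right)} = \frac{-426 + 408}{57 \cdot \frac{1}{92} \left(-33\right)} = - \frac{18}{57 \cdot \frac{1}{92} \left(-33\right)} = - \frac{18}{- \frac{1881}{92}} = \left(-18\right) \left(- \frac{92}{1881}\right) = \frac{184}{209}$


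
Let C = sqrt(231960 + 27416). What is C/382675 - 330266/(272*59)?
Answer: -165133/8024 + 4*sqrt(16211)/382675 ≈ -20.579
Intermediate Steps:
C = 4*sqrt(16211) (C = sqrt(259376) = 4*sqrt(16211) ≈ 509.29)
C/382675 - 330266/(272*59) = (4*sqrt(16211))/382675 - 330266/(272*59) = (4*sqrt(16211))*(1/382675) - 330266/16048 = 4*sqrt(16211)/382675 - 330266*1/16048 = 4*sqrt(16211)/382675 - 165133/8024 = -165133/8024 + 4*sqrt(16211)/382675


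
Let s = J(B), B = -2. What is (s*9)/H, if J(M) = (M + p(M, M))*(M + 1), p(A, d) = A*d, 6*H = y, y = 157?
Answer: -108/157 ≈ -0.68790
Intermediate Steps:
H = 157/6 (H = (1/6)*157 = 157/6 ≈ 26.167)
J(M) = (1 + M)*(M + M**2) (J(M) = (M + M*M)*(M + 1) = (M + M**2)*(1 + M) = (1 + M)*(M + M**2))
s = -2 (s = -2*(1 + (-2)**2 + 2*(-2)) = -2*(1 + 4 - 4) = -2*1 = -2)
(s*9)/H = (-2*9)/(157/6) = -18*6/157 = -108/157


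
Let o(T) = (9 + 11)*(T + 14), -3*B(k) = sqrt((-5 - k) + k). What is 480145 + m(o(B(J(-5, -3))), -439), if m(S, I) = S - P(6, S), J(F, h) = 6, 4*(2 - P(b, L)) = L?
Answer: 480493 - 25*I*sqrt(5)/3 ≈ 4.8049e+5 - 18.634*I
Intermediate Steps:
P(b, L) = 2 - L/4
B(k) = -I*sqrt(5)/3 (B(k) = -sqrt((-5 - k) + k)/3 = -I*sqrt(5)/3)
o(T) = 280 + 20*T (o(T) = 20*(14 + T) = 280 + 20*T)
m(S, I) = -2 + 5*S/4 (m(S, I) = S - (2 - S/4) = S + (-2 + S/4) = -2 + 5*S/4)
480145 + m(o(B(J(-5, -3))), -439) = 480145 + (-2 + 5*(280 + 20*(-I*sqrt(5)/3))/4) = 480145 + (-2 + 5*(280 - 20*I*sqrt(5)/3)/4) = 480145 + (-2 + (350 - 25*I*sqrt(5)/3)) = 480145 + (348 - 25*I*sqrt(5)/3) = 480493 - 25*I*sqrt(5)/3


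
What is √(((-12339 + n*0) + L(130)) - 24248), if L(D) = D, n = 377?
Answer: I*√36457 ≈ 190.94*I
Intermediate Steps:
√(((-12339 + n*0) + L(130)) - 24248) = √(((-12339 + 377*0) + 130) - 24248) = √(((-12339 + 0) + 130) - 24248) = √((-12339 + 130) - 24248) = √(-12209 - 24248) = √(-36457) = I*√36457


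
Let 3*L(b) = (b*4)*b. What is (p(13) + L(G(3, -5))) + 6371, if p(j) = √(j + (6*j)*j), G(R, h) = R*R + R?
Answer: 6563 + √1027 ≈ 6595.0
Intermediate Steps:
G(R, h) = R + R² (G(R, h) = R² + R = R + R²)
p(j) = √(j + 6*j²)
L(b) = 4*b²/3 (L(b) = ((b*4)*b)/3 = ((4*b)*b)/3 = (4*b²)/3 = 4*b²/3)
(p(13) + L(G(3, -5))) + 6371 = (√(13*(1 + 6*13)) + 4*(3*(1 + 3))²/3) + 6371 = (√(13*(1 + 78)) + 4*(3*4)²/3) + 6371 = (√(13*79) + (4/3)*12²) + 6371 = (√1027 + (4/3)*144) + 6371 = (√1027 + 192) + 6371 = (192 + √1027) + 6371 = 6563 + √1027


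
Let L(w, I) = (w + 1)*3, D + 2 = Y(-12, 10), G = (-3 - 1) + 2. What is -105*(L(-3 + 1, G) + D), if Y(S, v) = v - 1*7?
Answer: 210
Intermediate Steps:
Y(S, v) = -7 + v (Y(S, v) = v - 7 = -7 + v)
G = -2 (G = -4 + 2 = -2)
D = 1 (D = -2 + (-7 + 10) = -2 + 3 = 1)
L(w, I) = 3 + 3*w (L(w, I) = (1 + w)*3 = 3 + 3*w)
-105*(L(-3 + 1, G) + D) = -105*((3 + 3*(-3 + 1)) + 1) = -105*((3 + 3*(-2)) + 1) = -105*((3 - 6) + 1) = -105*(-3 + 1) = -105*(-2) = 210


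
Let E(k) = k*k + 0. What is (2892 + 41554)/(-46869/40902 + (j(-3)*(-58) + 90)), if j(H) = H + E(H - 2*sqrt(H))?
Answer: 35645692*I/(350357*I + 558192*sqrt(3)) ≈ 11.81 + 32.589*I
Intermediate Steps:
E(k) = k**2 (E(k) = k**2 + 0 = k**2)
j(H) = H + (H - 2*sqrt(H))**2
(2892 + 41554)/(-46869/40902 + (j(-3)*(-58) + 90)) = (2892 + 41554)/(-46869/40902 + ((-3 + (-1*(-3) + 2*sqrt(-3))**2)*(-58) + 90)) = 44446/(-46869*1/40902 + ((-3 + (3 + 2*(I*sqrt(3)))**2)*(-58) + 90)) = 44446/(-919/802 + ((-3 + (3 + 2*I*sqrt(3))**2)*(-58) + 90)) = 44446/(-919/802 + ((174 - 58*(3 + 2*I*sqrt(3))**2) + 90)) = 44446/(-919/802 + (264 - 58*(3 + 2*I*sqrt(3))**2)) = 44446/(210809/802 - 58*(3 + 2*I*sqrt(3))**2)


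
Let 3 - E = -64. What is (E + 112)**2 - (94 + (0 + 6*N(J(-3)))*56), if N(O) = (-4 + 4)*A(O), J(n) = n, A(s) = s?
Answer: 31947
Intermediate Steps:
E = 67 (E = 3 - 1*(-64) = 3 + 64 = 67)
N(O) = 0 (N(O) = (-4 + 4)*O = 0*O = 0)
(E + 112)**2 - (94 + (0 + 6*N(J(-3)))*56) = (67 + 112)**2 - (94 + (0 + 6*0)*56) = 179**2 - (94 + (0 + 0)*56) = 32041 - (94 + 0*56) = 32041 - (94 + 0) = 32041 - 1*94 = 32041 - 94 = 31947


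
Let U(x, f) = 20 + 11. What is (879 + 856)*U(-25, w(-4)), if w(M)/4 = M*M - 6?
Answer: 53785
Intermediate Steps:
w(M) = -24 + 4*M² (w(M) = 4*(M*M - 6) = 4*(M² - 6) = 4*(-6 + M²) = -24 + 4*M²)
U(x, f) = 31
(879 + 856)*U(-25, w(-4)) = (879 + 856)*31 = 1735*31 = 53785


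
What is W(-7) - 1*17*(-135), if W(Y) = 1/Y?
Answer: 16064/7 ≈ 2294.9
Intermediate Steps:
W(-7) - 1*17*(-135) = 1/(-7) - 1*17*(-135) = -1/7 - 17*(-135) = -1/7 + 2295 = 16064/7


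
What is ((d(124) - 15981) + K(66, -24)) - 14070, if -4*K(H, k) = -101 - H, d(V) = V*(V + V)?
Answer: 2971/4 ≈ 742.75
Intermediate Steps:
d(V) = 2*V**2 (d(V) = V*(2*V) = 2*V**2)
K(H, k) = 101/4 + H/4 (K(H, k) = -(-101 - H)/4 = 101/4 + H/4)
((d(124) - 15981) + K(66, -24)) - 14070 = ((2*124**2 - 15981) + (101/4 + (1/4)*66)) - 14070 = ((2*15376 - 15981) + (101/4 + 33/2)) - 14070 = ((30752 - 15981) + 167/4) - 14070 = (14771 + 167/4) - 14070 = 59251/4 - 14070 = 2971/4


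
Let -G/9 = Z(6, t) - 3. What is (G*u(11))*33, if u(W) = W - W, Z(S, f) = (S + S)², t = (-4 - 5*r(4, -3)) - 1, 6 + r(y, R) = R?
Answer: 0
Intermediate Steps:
r(y, R) = -6 + R
t = 40 (t = (-4 - 5*(-6 - 3)) - 1 = (-4 - 5*(-9)) - 1 = (-4 + 45) - 1 = 41 - 1 = 40)
Z(S, f) = 4*S² (Z(S, f) = (2*S)² = 4*S²)
u(W) = 0
G = -1269 (G = -9*(4*6² - 3) = -9*(4*36 - 3) = -9*(144 - 3) = -9*141 = -1269)
(G*u(11))*33 = -1269*0*33 = 0*33 = 0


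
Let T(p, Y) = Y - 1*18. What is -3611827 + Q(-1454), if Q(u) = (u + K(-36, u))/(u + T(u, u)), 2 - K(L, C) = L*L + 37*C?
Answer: -5284128426/1463 ≈ -3.6118e+6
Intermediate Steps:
K(L, C) = 2 - L² - 37*C (K(L, C) = 2 - (L*L + 37*C) = 2 - (L² + 37*C) = 2 + (-L² - 37*C) = 2 - L² - 37*C)
T(p, Y) = -18 + Y (T(p, Y) = Y - 18 = -18 + Y)
Q(u) = (-1294 - 36*u)/(-18 + 2*u) (Q(u) = (u + (2 - 1*(-36)² - 37*u))/(u + (-18 + u)) = (u + (2 - 1*1296 - 37*u))/(-18 + 2*u) = (u + (2 - 1296 - 37*u))/(-18 + 2*u) = (u + (-1294 - 37*u))/(-18 + 2*u) = (-1294 - 36*u)/(-18 + 2*u))
-3611827 + Q(-1454) = -3611827 + (-647 - 18*(-1454))/(-9 - 1454) = -3611827 + (-647 + 26172)/(-1463) = -3611827 - 1/1463*25525 = -3611827 - 25525/1463 = -5284128426/1463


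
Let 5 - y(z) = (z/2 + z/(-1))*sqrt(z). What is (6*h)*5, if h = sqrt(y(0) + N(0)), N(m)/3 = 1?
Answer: 60*sqrt(2) ≈ 84.853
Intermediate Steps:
N(m) = 3 (N(m) = 3*1 = 3)
y(z) = 5 + z**(3/2)/2 (y(z) = 5 - (z/2 + z/(-1))*sqrt(z) = 5 - (z*(1/2) + z*(-1))*sqrt(z) = 5 - (z/2 - z)*sqrt(z) = 5 - (-z/2)*sqrt(z) = 5 - (-1)*z**(3/2)/2 = 5 + z**(3/2)/2)
h = 2*sqrt(2) (h = sqrt((5 + 0**(3/2)/2) + 3) = sqrt((5 + (1/2)*0) + 3) = sqrt((5 + 0) + 3) = sqrt(5 + 3) = sqrt(8) = 2*sqrt(2) ≈ 2.8284)
(6*h)*5 = (6*(2*sqrt(2)))*5 = (12*sqrt(2))*5 = 60*sqrt(2)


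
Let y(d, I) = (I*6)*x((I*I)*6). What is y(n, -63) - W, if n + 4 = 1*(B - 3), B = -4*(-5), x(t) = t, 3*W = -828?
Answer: -9001416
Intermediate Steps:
W = -276 (W = (1/3)*(-828) = -276)
B = 20
n = 13 (n = -4 + 1*(20 - 3) = -4 + 1*17 = -4 + 17 = 13)
y(d, I) = 36*I**3 (y(d, I) = (I*6)*((I*I)*6) = (6*I)*(I**2*6) = (6*I)*(6*I**2) = 36*I**3)
y(n, -63) - W = 36*(-63)**3 - 1*(-276) = 36*(-250047) + 276 = -9001692 + 276 = -9001416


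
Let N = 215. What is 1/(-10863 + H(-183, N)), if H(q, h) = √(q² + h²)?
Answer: -10863/117925055 - √79714/117925055 ≈ -9.4512e-5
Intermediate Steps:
H(q, h) = √(h² + q²)
1/(-10863 + H(-183, N)) = 1/(-10863 + √(215² + (-183)²)) = 1/(-10863 + √(46225 + 33489)) = 1/(-10863 + √79714)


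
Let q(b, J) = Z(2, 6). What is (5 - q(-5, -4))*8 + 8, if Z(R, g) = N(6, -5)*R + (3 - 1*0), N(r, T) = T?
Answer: 104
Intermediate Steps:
Z(R, g) = 3 - 5*R (Z(R, g) = -5*R + (3 - 1*0) = -5*R + (3 + 0) = -5*R + 3 = 3 - 5*R)
q(b, J) = -7 (q(b, J) = 3 - 5*2 = 3 - 10 = -7)
(5 - q(-5, -4))*8 + 8 = (5 - 1*(-7))*8 + 8 = (5 + 7)*8 + 8 = 12*8 + 8 = 96 + 8 = 104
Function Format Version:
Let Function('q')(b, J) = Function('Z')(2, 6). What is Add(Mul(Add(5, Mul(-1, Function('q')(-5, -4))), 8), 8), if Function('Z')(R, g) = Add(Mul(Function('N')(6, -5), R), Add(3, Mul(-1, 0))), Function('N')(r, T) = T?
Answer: 104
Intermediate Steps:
Function('Z')(R, g) = Add(3, Mul(-5, R)) (Function('Z')(R, g) = Add(Mul(-5, R), Add(3, Mul(-1, 0))) = Add(Mul(-5, R), Add(3, 0)) = Add(Mul(-5, R), 3) = Add(3, Mul(-5, R)))
Function('q')(b, J) = -7 (Function('q')(b, J) = Add(3, Mul(-5, 2)) = Add(3, -10) = -7)
Add(Mul(Add(5, Mul(-1, Function('q')(-5, -4))), 8), 8) = Add(Mul(Add(5, Mul(-1, -7)), 8), 8) = Add(Mul(Add(5, 7), 8), 8) = Add(Mul(12, 8), 8) = Add(96, 8) = 104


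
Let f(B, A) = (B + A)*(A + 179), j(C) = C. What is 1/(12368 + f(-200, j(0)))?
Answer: -1/23432 ≈ -4.2677e-5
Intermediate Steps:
f(B, A) = (179 + A)*(A + B) (f(B, A) = (A + B)*(179 + A) = (179 + A)*(A + B))
1/(12368 + f(-200, j(0))) = 1/(12368 + (0² + 179*0 + 179*(-200) + 0*(-200))) = 1/(12368 + (0 + 0 - 35800 + 0)) = 1/(12368 - 35800) = 1/(-23432) = -1/23432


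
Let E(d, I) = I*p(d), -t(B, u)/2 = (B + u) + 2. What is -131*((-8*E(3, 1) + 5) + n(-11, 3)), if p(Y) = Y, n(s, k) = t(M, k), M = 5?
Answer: 5109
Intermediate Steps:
t(B, u) = -4 - 2*B - 2*u (t(B, u) = -2*((B + u) + 2) = -2*(2 + B + u) = -4 - 2*B - 2*u)
n(s, k) = -14 - 2*k (n(s, k) = -4 - 2*5 - 2*k = -4 - 10 - 2*k = -14 - 2*k)
E(d, I) = I*d
-131*((-8*E(3, 1) + 5) + n(-11, 3)) = -131*((-8*3 + 5) + (-14 - 2*3)) = -131*((-8*3 + 5) + (-14 - 6)) = -131*((-24 + 5) - 20) = -131*(-19 - 20) = -131*(-39) = 5109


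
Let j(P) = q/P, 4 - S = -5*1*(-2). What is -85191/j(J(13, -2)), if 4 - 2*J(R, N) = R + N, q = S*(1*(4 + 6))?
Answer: -198779/40 ≈ -4969.5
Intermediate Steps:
S = -6 (S = 4 - (-5*1)*(-2) = 4 - (-5)*(-2) = 4 - 1*10 = 4 - 10 = -6)
q = -60 (q = -6*(4 + 6) = -6*10 = -60)
J(R, N) = 2 - N/2 - R/2 (J(R, N) = 2 - (R + N)/2 = 2 - (N + R)/2 = 2 + (-N/2 - R/2) = 2 - N/2 - R/2)
j(P) = -60/P
-85191/j(J(13, -2)) = -85191/((-60/(2 - ½*(-2) - ½*13))) = -85191/((-60/(2 + 1 - 13/2))) = -85191/((-60/(-7/2))) = -85191/((-60*(-2/7))) = -85191/120/7 = -85191*7/120 = -198779/40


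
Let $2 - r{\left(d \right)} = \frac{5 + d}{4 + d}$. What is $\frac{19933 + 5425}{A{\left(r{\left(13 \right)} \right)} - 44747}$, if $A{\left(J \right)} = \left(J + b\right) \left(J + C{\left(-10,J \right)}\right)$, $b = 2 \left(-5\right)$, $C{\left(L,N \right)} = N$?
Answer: $- \frac{7328462}{12936811} \approx -0.56648$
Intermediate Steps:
$r{\left(d \right)} = 2 - \frac{5 + d}{4 + d}$
$b = -10$
$A{\left(J \right)} = 2 J \left(-10 + J\right)$ ($A{\left(J \right)} = \left(J - 10\right) \left(J + J\right) = \left(-10 + J\right) 2 J = 2 J \left(-10 + J\right)$)
$\frac{19933 + 5425}{A{\left(r{\left(13 \right)} \right)} - 44747} = \frac{19933 + 5425}{2 \frac{3 + 13}{4 + 13} \left(-10 + \frac{3 + 13}{4 + 13}\right) - 44747} = \frac{25358}{2 \cdot \frac{1}{17} \cdot 16 \left(-10 + \frac{1}{17} \cdot 16\right) - 44747} = \frac{25358}{2 \cdot \frac{16}{17} \left(-10 + \frac{16}{17}\right) - 44747} = \frac{25358}{2 \cdot \frac{16}{17} \left(- \frac{154}{17}\right) - 44747} = \frac{25358}{- \frac{4928}{289} - 44747} = \frac{25358}{- \frac{12936811}{289}} = 25358 \left(- \frac{289}{12936811}\right) = - \frac{7328462}{12936811}$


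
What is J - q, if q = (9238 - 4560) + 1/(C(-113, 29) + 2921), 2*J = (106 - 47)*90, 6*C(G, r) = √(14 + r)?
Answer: -621386065715/307160633 + 6*√43/307160633 ≈ -2023.0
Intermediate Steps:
C(G, r) = √(14 + r)/6
J = 2655 (J = ((106 - 47)*90)/2 = (59*90)/2 = (½)*5310 = 2655)
q = 4678 + 1/(2921 + √43/6) (q = (9238 - 4560) + 1/(√(14 + 29)/6 + 2921) = 4678 + 1/(√43/6 + 2921) = 4678 + 1/(2921 + √43/6) ≈ 4678.0)
J - q = 2655 - (1436897546330/307160633 - 6*√43/307160633) = 2655 + (-1436897546330/307160633 + 6*√43/307160633) = -621386065715/307160633 + 6*√43/307160633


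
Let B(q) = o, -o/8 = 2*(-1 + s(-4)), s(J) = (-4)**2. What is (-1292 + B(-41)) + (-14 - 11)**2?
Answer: -907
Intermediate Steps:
s(J) = 16
o = -240 (o = -16*(-1 + 16) = -16*15 = -8*30 = -240)
B(q) = -240
(-1292 + B(-41)) + (-14 - 11)**2 = (-1292 - 240) + (-14 - 11)**2 = -1532 + (-25)**2 = -1532 + 625 = -907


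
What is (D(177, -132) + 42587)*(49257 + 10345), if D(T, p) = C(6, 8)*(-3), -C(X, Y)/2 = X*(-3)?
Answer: 2531833358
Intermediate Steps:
C(X, Y) = 6*X (C(X, Y) = -2*X*(-3) = -(-6)*X = 6*X)
D(T, p) = -108 (D(T, p) = (6*6)*(-3) = 36*(-3) = -108)
(D(177, -132) + 42587)*(49257 + 10345) = (-108 + 42587)*(49257 + 10345) = 42479*59602 = 2531833358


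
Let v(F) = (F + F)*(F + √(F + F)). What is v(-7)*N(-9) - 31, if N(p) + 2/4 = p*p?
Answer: 7858 - 1127*I*√14 ≈ 7858.0 - 4216.9*I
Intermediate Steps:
N(p) = -½ + p² (N(p) = -½ + p*p = -½ + p²)
v(F) = 2*F*(F + √2*√F) (v(F) = (2*F)*(F + √(2*F)) = (2*F)*(F + √2*√F) = 2*F*(F + √2*√F))
v(-7)*N(-9) - 31 = (2*(-7)² + 2*√2*(-7)^(3/2))*(-½ + (-9)²) - 31 = (2*49 + 2*√2*(-7*I*√7))*(-½ + 81) - 31 = (98 - 14*I*√14)*(161/2) - 31 = (7889 - 1127*I*√14) - 31 = 7858 - 1127*I*√14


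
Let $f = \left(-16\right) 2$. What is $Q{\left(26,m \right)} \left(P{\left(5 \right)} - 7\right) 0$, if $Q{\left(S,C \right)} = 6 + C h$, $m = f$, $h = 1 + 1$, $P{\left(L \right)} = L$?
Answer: $0$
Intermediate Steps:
$f = -32$
$h = 2$
$m = -32$
$Q{\left(S,C \right)} = 6 + 2 C$ ($Q{\left(S,C \right)} = 6 + C 2 = 6 + 2 C$)
$Q{\left(26,m \right)} \left(P{\left(5 \right)} - 7\right) 0 = \left(6 + 2 \left(-32\right)\right) \left(5 - 7\right) 0 = \left(6 - 64\right) \left(\left(-2\right) 0\right) = \left(-58\right) 0 = 0$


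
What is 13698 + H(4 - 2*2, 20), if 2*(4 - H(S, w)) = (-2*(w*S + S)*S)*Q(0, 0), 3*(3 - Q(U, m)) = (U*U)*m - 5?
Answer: 13702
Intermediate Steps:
Q(U, m) = 14/3 - m*U²/3 (Q(U, m) = 3 - ((U*U)*m - 5)/3 = 3 - (U²*m - 5)/3 = 3 - (m*U² - 5)/3 = 3 - (-5 + m*U²)/3 = 3 + (5/3 - m*U²/3) = 14/3 - m*U²/3)
H(S, w) = 4 + 14*S*(S + S*w)/3 (H(S, w) = 4 - (-2*(w*S + S)*S)*(14/3 - ⅓*0*0²)/2 = 4 - (-2*(S*w + S)*S)*(14/3 - ⅓*0*0)/2 = 4 - (-2*(S + S*w)*S)*(14/3 + 0)/2 = 4 - (-2*S*(S + S*w))*14/(2*3) = 4 - (-14)*S*(S + S*w)/3 = 4 + 14*S*(S + S*w)/3)
13698 + H(4 - 2*2, 20) = 13698 + (4 + 14*(4 - 2*2)²/3 + (14/3)*20*(4 - 2*2)²) = 13698 + (4 + 14*(4 - 4)²/3 + (14/3)*20*(4 - 4)²) = 13698 + (4 + (14/3)*0² + (14/3)*20*0²) = 13698 + (4 + (14/3)*0 + (14/3)*20*0) = 13698 + (4 + 0 + 0) = 13698 + 4 = 13702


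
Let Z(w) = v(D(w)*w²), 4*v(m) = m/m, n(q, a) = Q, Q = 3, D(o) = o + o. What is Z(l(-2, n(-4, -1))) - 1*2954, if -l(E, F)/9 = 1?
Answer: -11815/4 ≈ -2953.8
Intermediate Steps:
D(o) = 2*o
n(q, a) = 3
l(E, F) = -9 (l(E, F) = -9*1 = -9)
v(m) = ¼ (v(m) = (m/m)/4 = (¼)*1 = ¼)
Z(w) = ¼
Z(l(-2, n(-4, -1))) - 1*2954 = ¼ - 1*2954 = ¼ - 2954 = -11815/4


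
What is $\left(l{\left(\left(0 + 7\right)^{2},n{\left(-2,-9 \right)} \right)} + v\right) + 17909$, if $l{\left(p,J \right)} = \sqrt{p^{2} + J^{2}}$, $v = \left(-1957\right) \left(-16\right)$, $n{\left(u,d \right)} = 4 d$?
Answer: $49221 + \sqrt{3697} \approx 49282.0$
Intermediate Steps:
$v = 31312$
$l{\left(p,J \right)} = \sqrt{J^{2} + p^{2}}$
$\left(l{\left(\left(0 + 7\right)^{2},n{\left(-2,-9 \right)} \right)} + v\right) + 17909 = \left(\sqrt{\left(4 \left(-9\right)\right)^{2} + \left(\left(0 + 7\right)^{2}\right)^{2}} + 31312\right) + 17909 = \left(\sqrt{\left(-36\right)^{2} + \left(7^{2}\right)^{2}} + 31312\right) + 17909 = \left(\sqrt{1296 + 49^{2}} + 31312\right) + 17909 = \left(\sqrt{1296 + 2401} + 31312\right) + 17909 = \left(\sqrt{3697} + 31312\right) + 17909 = \left(31312 + \sqrt{3697}\right) + 17909 = 49221 + \sqrt{3697}$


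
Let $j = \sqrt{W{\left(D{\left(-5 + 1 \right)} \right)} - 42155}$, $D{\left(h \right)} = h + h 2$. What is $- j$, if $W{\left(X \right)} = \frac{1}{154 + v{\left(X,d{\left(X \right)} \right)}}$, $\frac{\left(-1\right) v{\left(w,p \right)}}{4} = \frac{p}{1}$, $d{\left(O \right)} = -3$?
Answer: $- \frac{i \sqrt{1161623014}}{166} \approx - 205.32 i$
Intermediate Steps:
$D{\left(h \right)} = 3 h$ ($D{\left(h \right)} = h + 2 h = 3 h$)
$v{\left(w,p \right)} = - 4 p$ ($v{\left(w,p \right)} = - 4 \frac{p}{1} = - 4 p 1 = - 4 p$)
$W{\left(X \right)} = \frac{1}{166}$ ($W{\left(X \right)} = \frac{1}{154 - -12} = \frac{1}{154 + 12} = \frac{1}{166}$)
$j = \frac{i \sqrt{1161623014}}{166}$ ($j = \sqrt{\frac{1}{166} - 42155} = \sqrt{- \frac{6997729}{166}} = \frac{i \sqrt{1161623014}}{166} \approx 205.32 i$)
$- j = - \frac{i \sqrt{1161623014}}{166}$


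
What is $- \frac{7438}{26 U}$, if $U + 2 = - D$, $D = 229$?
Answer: $\frac{3719}{3003} \approx 1.2384$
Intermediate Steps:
$U = -231$ ($U = -2 - 229 = -231$)
$- \frac{7438}{26 U} = - \frac{7438}{26 \left(-231\right)} = - \frac{7438}{-6006} = \left(-7438\right) \left(- \frac{1}{6006}\right) = \frac{3719}{3003}$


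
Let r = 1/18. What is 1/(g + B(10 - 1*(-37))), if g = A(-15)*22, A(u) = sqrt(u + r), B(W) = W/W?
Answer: 9/65107 - 33*I*sqrt(538)/65107 ≈ 0.00013823 - 0.011756*I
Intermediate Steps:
r = 1/18 ≈ 0.055556
B(W) = 1
A(u) = sqrt(1/18 + u) (A(u) = sqrt(u + 1/18) = sqrt(1/18 + u))
g = 11*I*sqrt(538)/3 (g = (sqrt(2 + 36*(-15))/6)*22 = (sqrt(2 - 540)/6)*22 = (sqrt(-538)/6)*22 = ((I*sqrt(538))/6)*22 = (I*sqrt(538)/6)*22 = 11*I*sqrt(538)/3 ≈ 85.048*I)
1/(g + B(10 - 1*(-37))) = 1/(11*I*sqrt(538)/3 + 1) = 1/(1 + 11*I*sqrt(538)/3)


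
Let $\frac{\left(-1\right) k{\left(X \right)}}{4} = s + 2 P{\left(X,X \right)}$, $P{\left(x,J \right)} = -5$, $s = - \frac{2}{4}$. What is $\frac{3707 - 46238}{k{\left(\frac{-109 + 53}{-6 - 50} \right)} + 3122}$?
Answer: $- \frac{42531}{3164} \approx -13.442$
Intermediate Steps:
$s = - \frac{1}{2}$ ($s = \left(-2\right) \frac{1}{4} = - \frac{1}{2} \approx -0.5$)
$k{\left(X \right)} = 42$ ($k{\left(X \right)} = - 4 \left(- \frac{1}{2} + 2 \left(-5\right)\right) = - 4 \left(- \frac{1}{2} - 10\right) = \left(-4\right) \left(- \frac{21}{2}\right) = 42$)
$\frac{3707 - 46238}{k{\left(\frac{-109 + 53}{-6 - 50} \right)} + 3122} = \frac{3707 - 46238}{42 + 3122} = - \frac{42531}{3164}$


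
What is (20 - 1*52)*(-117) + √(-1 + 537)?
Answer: 3744 + 2*√134 ≈ 3767.2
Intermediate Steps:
(20 - 1*52)*(-117) + √(-1 + 537) = (20 - 52)*(-117) + √536 = -32*(-117) + 2*√134 = 3744 + 2*√134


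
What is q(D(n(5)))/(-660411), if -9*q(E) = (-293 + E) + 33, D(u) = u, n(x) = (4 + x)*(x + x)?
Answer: -170/5943699 ≈ -2.8602e-5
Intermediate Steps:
n(x) = 2*x*(4 + x) (n(x) = (4 + x)*(2*x) = 2*x*(4 + x))
q(E) = 260/9 - E/9 (q(E) = -((-293 + E) + 33)/9 = -(-260 + E)/9 = 260/9 - E/9)
q(D(n(5)))/(-660411) = (260/9 - 2*5*(4 + 5)/9)/(-660411) = (260/9 - 2*5*9/9)*(-1/660411) = (260/9 - ⅑*90)*(-1/660411) = (260/9 - 10)*(-1/660411) = (170/9)*(-1/660411) = -170/5943699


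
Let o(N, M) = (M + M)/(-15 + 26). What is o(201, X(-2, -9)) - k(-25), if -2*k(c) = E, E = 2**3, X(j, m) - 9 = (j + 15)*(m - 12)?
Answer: -44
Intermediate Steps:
X(j, m) = 9 + (-12 + m)*(15 + j) (X(j, m) = 9 + (j + 15)*(m - 12) = 9 + (15 + j)*(-12 + m) = 9 + (-12 + m)*(15 + j))
o(N, M) = 2*M/11 (o(N, M) = (2*M)/11 = (2*M)*(1/11) = 2*M/11)
E = 8
k(c) = -4 (k(c) = -1/2*8 = -4)
o(201, X(-2, -9)) - k(-25) = 2*(-171 - 12*(-2) + 15*(-9) - 2*(-9))/11 - 1*(-4) = 2*(-171 + 24 - 135 + 18)/11 + 4 = (2/11)*(-264) + 4 = -48 + 4 = -44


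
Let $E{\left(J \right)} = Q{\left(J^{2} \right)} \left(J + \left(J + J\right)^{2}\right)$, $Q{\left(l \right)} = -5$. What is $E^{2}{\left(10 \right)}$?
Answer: $4202500$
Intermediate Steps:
$E{\left(J \right)} = - 20 J^{2} - 5 J$ ($E{\left(J \right)} = - 5 \left(J + \left(J + J\right)^{2}\right) = - 5 \left(J + \left(2 J\right)^{2}\right) = - 5 \left(J + 4 J^{2}\right) = - 20 J^{2} - 5 J$)
$E^{2}{\left(10 \right)} = \left(\left(-5\right) 10 \left(1 + 4 \cdot 10\right)\right)^{2} = \left(\left(-5\right) 10 \left(1 + 40\right)\right)^{2} = \left(\left(-5\right) 10 \cdot 41\right)^{2} = \left(-2050\right)^{2} = 4202500$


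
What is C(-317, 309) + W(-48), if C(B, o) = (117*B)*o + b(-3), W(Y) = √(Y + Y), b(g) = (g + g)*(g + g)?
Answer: -11460465 + 4*I*√6 ≈ -1.146e+7 + 9.798*I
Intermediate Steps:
b(g) = 4*g² (b(g) = (2*g)*(2*g) = 4*g²)
W(Y) = √2*√Y (W(Y) = √(2*Y) = √2*√Y)
C(B, o) = 36 + 117*B*o (C(B, o) = (117*B)*o + 4*(-3)² = 117*B*o + 4*9 = 117*B*o + 36 = 36 + 117*B*o)
C(-317, 309) + W(-48) = (36 + 117*(-317)*309) + √2*√(-48) = (36 - 11460501) + √2*(4*I*√3) = -11460465 + 4*I*√6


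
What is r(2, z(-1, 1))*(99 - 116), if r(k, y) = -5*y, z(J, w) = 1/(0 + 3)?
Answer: 85/3 ≈ 28.333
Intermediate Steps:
z(J, w) = 1/3
r(2, z(-1, 1))*(99 - 116) = (-5*1/3)*(99 - 116) = -5/3*(-17) = 85/3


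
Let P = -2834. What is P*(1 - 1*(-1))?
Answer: -5668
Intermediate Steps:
P*(1 - 1*(-1)) = -2834*(1 - 1*(-1)) = -2834*(1 + 1) = -2834*2 = -5668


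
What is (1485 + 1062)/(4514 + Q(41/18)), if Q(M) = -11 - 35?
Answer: 2547/4468 ≈ 0.57005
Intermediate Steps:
Q(M) = -46
(1485 + 1062)/(4514 + Q(41/18)) = (1485 + 1062)/(4514 - 46) = 2547/4468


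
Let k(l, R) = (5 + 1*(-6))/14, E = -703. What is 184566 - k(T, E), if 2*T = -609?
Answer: 2583925/14 ≈ 1.8457e+5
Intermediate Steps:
T = -609/2 (T = (½)*(-609) = -609/2 ≈ -304.50)
k(l, R) = -1/14 (k(l, R) = (5 - 6)*(1/14) = -1*1/14 = -1/14)
184566 - k(T, E) = 184566 - 1*(-1/14) = 184566 + 1/14 = 2583925/14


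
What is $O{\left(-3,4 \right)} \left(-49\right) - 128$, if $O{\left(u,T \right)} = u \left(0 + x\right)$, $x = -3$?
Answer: $-569$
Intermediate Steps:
$O{\left(u,T \right)} = - 3 u$ ($O{\left(u,T \right)} = u \left(0 - 3\right) = u \left(-3\right) = - 3 u$)
$O{\left(-3,4 \right)} \left(-49\right) - 128 = \left(-3\right) \left(-3\right) \left(-49\right) - 128 = 9 \left(-49\right) - 128 = -441 - 128 = -569$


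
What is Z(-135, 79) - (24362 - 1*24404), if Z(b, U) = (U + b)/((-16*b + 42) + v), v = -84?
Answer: 44450/1059 ≈ 41.974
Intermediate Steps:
Z(b, U) = (U + b)/(-42 - 16*b) (Z(b, U) = (U + b)/((-16*b + 42) - 84) = (U + b)/((42 - 16*b) - 84) = (U + b)/(-42 - 16*b))
Z(-135, 79) - (24362 - 1*24404) = (-1*79 - 1*(-135))/(2*(21 + 8*(-135))) - (24362 - 1*24404) = (-79 + 135)/(2*(21 - 1080)) - (24362 - 24404) = (½)*56/(-1059) - 1*(-42) = (½)*(-1/1059)*56 + 42 = -28/1059 + 42 = 44450/1059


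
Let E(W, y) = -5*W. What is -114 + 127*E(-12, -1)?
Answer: 7506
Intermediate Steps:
-114 + 127*E(-12, -1) = -114 + 127*(-5*(-12)) = -114 + 127*60 = -114 + 7620 = 7506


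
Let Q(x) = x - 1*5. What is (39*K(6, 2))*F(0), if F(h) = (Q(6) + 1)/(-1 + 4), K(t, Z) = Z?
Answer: 52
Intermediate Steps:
Q(x) = -5 + x (Q(x) = x - 5 = -5 + x)
F(h) = ⅔ (F(h) = ((-5 + 6) + 1)/(-1 + 4) = (1 + 1)/3 = 2*(⅓) = ⅔)
(39*K(6, 2))*F(0) = (39*2)*(⅔) = 78*(⅔) = 52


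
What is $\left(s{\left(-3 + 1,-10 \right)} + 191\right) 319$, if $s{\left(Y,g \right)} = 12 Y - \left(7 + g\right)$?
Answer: $54230$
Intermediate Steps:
$s{\left(Y,g \right)} = -7 - g + 12 Y$
$\left(s{\left(-3 + 1,-10 \right)} + 191\right) 319 = \left(\left(-7 - -10 + 12 \left(-3 + 1\right)\right) + 191\right) 319 = \left(\left(-7 + 10 + 12 \left(-2\right)\right) + 191\right) 319 = \left(\left(-7 + 10 - 24\right) + 191\right) 319 = \left(-21 + 191\right) 319 = 170 \cdot 319 = 54230$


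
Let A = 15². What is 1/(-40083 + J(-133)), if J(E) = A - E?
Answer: -1/39725 ≈ -2.5173e-5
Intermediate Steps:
A = 225
J(E) = 225 - E
1/(-40083 + J(-133)) = 1/(-40083 + (225 - 1*(-133))) = 1/(-40083 + (225 + 133)) = 1/(-40083 + 358) = 1/(-39725) = -1/39725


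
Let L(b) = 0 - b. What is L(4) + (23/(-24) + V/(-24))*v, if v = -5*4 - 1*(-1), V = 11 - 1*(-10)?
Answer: 185/6 ≈ 30.833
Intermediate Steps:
V = 21 (V = 11 + 10 = 21)
L(b) = -b
v = -19 (v = -20 + 1 = -19)
L(4) + (23/(-24) + V/(-24))*v = -1*4 + (23/(-24) + 21/(-24))*(-19) = -4 + (23*(-1/24) + 21*(-1/24))*(-19) = -4 + (-23/24 - 7/8)*(-19) = -4 - 11/6*(-19) = -4 + 209/6 = 185/6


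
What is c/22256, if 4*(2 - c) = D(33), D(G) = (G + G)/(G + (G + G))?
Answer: 11/133536 ≈ 8.2375e-5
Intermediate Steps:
D(G) = ⅔ (D(G) = (2*G)/(G + 2*G) = (2*G)/((3*G)) = (2*G)*(1/(3*G)) = ⅔)
c = 11/6 (c = 2 - ¼*⅔ = 2 - ⅙ = 11/6 ≈ 1.8333)
c/22256 = (11/6)/22256 = (11/6)*(1/22256) = 11/133536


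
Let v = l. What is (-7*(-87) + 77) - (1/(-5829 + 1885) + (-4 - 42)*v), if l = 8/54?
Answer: 73776491/106488 ≈ 692.82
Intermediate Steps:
l = 4/27 (l = 8*(1/54) = 4/27 ≈ 0.14815)
v = 4/27 ≈ 0.14815
(-7*(-87) + 77) - (1/(-5829 + 1885) + (-4 - 42)*v) = (-7*(-87) + 77) - (1/(-5829 + 1885) + (-4 - 42)*(4/27)) = (609 + 77) - (1/(-3944) - 46*4/27) = 686 - (-1/3944 - 184/27) = 686 - 1*(-725723/106488) = 686 + 725723/106488 = 73776491/106488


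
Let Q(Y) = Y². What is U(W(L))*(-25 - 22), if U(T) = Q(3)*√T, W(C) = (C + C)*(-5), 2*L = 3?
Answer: -423*I*√15 ≈ -1638.3*I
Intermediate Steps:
L = 3/2 (L = (½)*3 = 3/2 ≈ 1.5000)
W(C) = -10*C (W(C) = (2*C)*(-5) = -10*C)
U(T) = 9*√T (U(T) = 3²*√T = 9*√T)
U(W(L))*(-25 - 22) = (9*√(-10*3/2))*(-25 - 22) = (9*√(-15))*(-47) = (9*(I*√15))*(-47) = (9*I*√15)*(-47) = -423*I*√15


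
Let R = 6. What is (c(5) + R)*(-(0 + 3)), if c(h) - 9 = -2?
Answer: -39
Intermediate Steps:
c(h) = 7 (c(h) = 9 - 2 = 7)
(c(5) + R)*(-(0 + 3)) = (7 + 6)*(-(0 + 3)) = 13*(-1*3) = 13*(-3) = -39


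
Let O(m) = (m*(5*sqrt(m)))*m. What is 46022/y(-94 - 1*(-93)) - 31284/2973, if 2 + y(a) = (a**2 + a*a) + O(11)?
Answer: -10428/991 + 46022*sqrt(11)/6655 ≈ 12.413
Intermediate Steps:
O(m) = 5*m**(5/2) (O(m) = (5*m**(3/2))*m = 5*m**(5/2))
y(a) = -2 + 2*a**2 + 605*sqrt(11) (y(a) = -2 + ((a**2 + a*a) + 5*11**(5/2)) = -2 + ((a**2 + a**2) + 5*(121*sqrt(11))) = -2 + (2*a**2 + 605*sqrt(11)) = -2 + 2*a**2 + 605*sqrt(11))
46022/y(-94 - 1*(-93)) - 31284/2973 = 46022/(-2 + 2*(-94 - 1*(-93))**2 + 605*sqrt(11)) - 31284/2973 = 46022/(-2 + 2*(-94 + 93)**2 + 605*sqrt(11)) - 31284*1/2973 = 46022/(-2 + 2*(-1)**2 + 605*sqrt(11)) - 10428/991 = 46022/(-2 + 2*1 + 605*sqrt(11)) - 10428/991 = 46022/(-2 + 2 + 605*sqrt(11)) - 10428/991 = 46022/((605*sqrt(11))) - 10428/991 = 46022*(sqrt(11)/6655) - 10428/991 = 46022*sqrt(11)/6655 - 10428/991 = -10428/991 + 46022*sqrt(11)/6655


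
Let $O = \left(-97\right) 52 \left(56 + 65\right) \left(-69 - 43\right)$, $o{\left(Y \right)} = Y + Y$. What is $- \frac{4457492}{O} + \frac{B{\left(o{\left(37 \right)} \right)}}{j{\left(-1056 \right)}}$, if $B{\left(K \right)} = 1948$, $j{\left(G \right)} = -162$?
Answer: $- \frac{1287309257}{106478064} \approx -12.09$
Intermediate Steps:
$o{\left(Y \right)} = 2 Y$
$O = 68356288$ ($O = - 5044 \cdot 121 \left(-112\right) = \left(-5044\right) \left(-13552\right) = 68356288$)
$- \frac{4457492}{O} + \frac{B{\left(o{\left(37 \right)} \right)}}{j{\left(-1056 \right)}} = - \frac{4457492}{68356288} + \frac{1948}{-162} = \left(-4457492\right) \frac{1}{68356288} + 1948 \left(- \frac{1}{162}\right) = - \frac{85721}{1314544} - \frac{974}{81} = - \frac{1287309257}{106478064}$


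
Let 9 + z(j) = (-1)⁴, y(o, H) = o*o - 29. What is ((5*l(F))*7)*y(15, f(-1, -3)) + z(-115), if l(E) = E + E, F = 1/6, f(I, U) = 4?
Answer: 6836/3 ≈ 2278.7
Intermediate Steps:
y(o, H) = -29 + o² (y(o, H) = o² - 29 = -29 + o²)
z(j) = -8 (z(j) = -9 + (-1)⁴ = -9 + 1 = -8)
F = ⅙ ≈ 0.16667
l(E) = 2*E
((5*l(F))*7)*y(15, f(-1, -3)) + z(-115) = ((5*(2*(⅙)))*7)*(-29 + 15²) - 8 = ((5*(⅓))*7)*(-29 + 225) - 8 = ((5/3)*7)*196 - 8 = (35/3)*196 - 8 = 6860/3 - 8 = 6836/3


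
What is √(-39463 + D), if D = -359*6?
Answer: I*√41617 ≈ 204.0*I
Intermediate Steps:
D = -2154
√(-39463 + D) = √(-39463 - 2154) = √(-41617) = I*√41617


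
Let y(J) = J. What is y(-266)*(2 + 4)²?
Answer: -9576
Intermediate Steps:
y(-266)*(2 + 4)² = -266*(2 + 4)² = -266*6² = -266*36 = -9576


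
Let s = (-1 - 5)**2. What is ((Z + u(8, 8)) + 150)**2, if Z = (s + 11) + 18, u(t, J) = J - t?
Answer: 46225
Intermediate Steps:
s = 36 (s = (-6)**2 = 36)
Z = 65 (Z = (36 + 11) + 18 = 47 + 18 = 65)
((Z + u(8, 8)) + 150)**2 = ((65 + (8 - 1*8)) + 150)**2 = ((65 + (8 - 8)) + 150)**2 = ((65 + 0) + 150)**2 = (65 + 150)**2 = 215**2 = 46225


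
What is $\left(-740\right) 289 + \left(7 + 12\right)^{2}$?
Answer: $-213499$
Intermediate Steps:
$\left(-740\right) 289 + \left(7 + 12\right)^{2} = -213860 + 19^{2} = -213860 + 361 = -213499$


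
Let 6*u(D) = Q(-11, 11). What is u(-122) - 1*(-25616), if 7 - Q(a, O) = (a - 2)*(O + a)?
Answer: 153703/6 ≈ 25617.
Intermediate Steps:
Q(a, O) = 7 - (-2 + a)*(O + a) (Q(a, O) = 7 - (a - 2)*(O + a) = 7 - (-2 + a)*(O + a))
u(D) = 7/6 (u(D) = (7 - 1*(-11)² + 2*11 + 2*(-11) - 1*11*(-11))/6 = (7 - 1*121 + 22 - 22 + 121)/6 = (7 - 121 + 22 - 22 + 121)/6 = (⅙)*7 = 7/6)
u(-122) - 1*(-25616) = 7/6 - 1*(-25616) = 7/6 + 25616 = 153703/6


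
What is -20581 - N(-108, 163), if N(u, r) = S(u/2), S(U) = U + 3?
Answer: -20530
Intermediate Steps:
S(U) = 3 + U
N(u, r) = 3 + u/2
-20581 - N(-108, 163) = -20581 - (3 + (1/2)*(-108)) = -20581 - (3 - 54) = -20581 - 1*(-51) = -20581 + 51 = -20530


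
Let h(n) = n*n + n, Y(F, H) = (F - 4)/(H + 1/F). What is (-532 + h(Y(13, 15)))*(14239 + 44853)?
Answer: -301379408143/9604 ≈ -3.1381e+7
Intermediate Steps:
Y(F, H) = (-4 + F)/(H + 1/F)
h(n) = n + n**2 (h(n) = n**2 + n = n + n**2)
(-532 + h(Y(13, 15)))*(14239 + 44853) = (-532 + (13*(-4 + 13)/(1 + 13*15))*(1 + 13*(-4 + 13)/(1 + 13*15)))*(14239 + 44853) = (-532 + (13*9/(1 + 195))*(1 + 13*9/(1 + 195)))*59092 = (-532 + (13*9/196)*(1 + 13*9/196))*59092 = (-532 + (13*(1/196)*9)*(1 + 13*(1/196)*9))*59092 = (-532 + 117*(1 + 117/196)/196)*59092 = (-532 + (117/196)*(313/196))*59092 = (-532 + 36621/38416)*59092 = -20400691/38416*59092 = -301379408143/9604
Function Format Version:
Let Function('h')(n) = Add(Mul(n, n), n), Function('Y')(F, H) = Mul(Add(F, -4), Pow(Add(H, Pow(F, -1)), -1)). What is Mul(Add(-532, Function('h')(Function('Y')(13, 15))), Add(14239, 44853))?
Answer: Rational(-301379408143, 9604) ≈ -3.1381e+7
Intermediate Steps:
Function('Y')(F, H) = Mul(Pow(Add(H, Pow(F, -1)), -1), Add(-4, F)) (Function('Y')(F, H) = Mul(Add(-4, F), Pow(Add(H, Pow(F, -1)), -1)) = Mul(Pow(Add(H, Pow(F, -1)), -1), Add(-4, F)))
Function('h')(n) = Add(n, Pow(n, 2)) (Function('h')(n) = Add(Pow(n, 2), n) = Add(n, Pow(n, 2)))
Mul(Add(-532, Function('h')(Function('Y')(13, 15))), Add(14239, 44853)) = Mul(Add(-532, Mul(Mul(13, Pow(Add(1, Mul(13, 15)), -1), Add(-4, 13)), Add(1, Mul(13, Pow(Add(1, Mul(13, 15)), -1), Add(-4, 13))))), Add(14239, 44853)) = Mul(Add(-532, Mul(Mul(13, Pow(Add(1, 195), -1), 9), Add(1, Mul(13, Pow(Add(1, 195), -1), 9)))), 59092) = Mul(Add(-532, Mul(Mul(13, Pow(196, -1), 9), Add(1, Mul(13, Pow(196, -1), 9)))), 59092) = Mul(Add(-532, Mul(Mul(13, Rational(1, 196), 9), Add(1, Mul(13, Rational(1, 196), 9)))), 59092) = Mul(Add(-532, Mul(Rational(117, 196), Add(1, Rational(117, 196)))), 59092) = Mul(Add(-532, Mul(Rational(117, 196), Rational(313, 196))), 59092) = Mul(Add(-532, Rational(36621, 38416)), 59092) = Mul(Rational(-20400691, 38416), 59092) = Rational(-301379408143, 9604)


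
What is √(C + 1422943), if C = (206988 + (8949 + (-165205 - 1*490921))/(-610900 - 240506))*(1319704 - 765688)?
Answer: √2309113984014820342823/141901 ≈ 3.3864e+5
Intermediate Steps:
C = 16272509226754480/141901 (C = (206988 + (8949 + (-165205 - 490921))/(-851406))*554016 = (206988 + (8949 - 656126)*(-1/851406))*554016 = (206988 - 647177*(-1/851406))*554016 = (206988 + 647177/851406)*554016 = (176231472305/851406)*554016 = 16272509226754480/141901 ≈ 1.1468e+11)
√(C + 1422943) = √(16272509226754480/141901 + 1422943) = √(16272711143789123/141901) = √2309113984014820342823/141901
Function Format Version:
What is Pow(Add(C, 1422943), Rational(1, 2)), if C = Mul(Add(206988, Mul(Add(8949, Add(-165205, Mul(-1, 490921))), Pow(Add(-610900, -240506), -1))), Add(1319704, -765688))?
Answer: Mul(Rational(1, 141901), Pow(2309113984014820342823, Rational(1, 2))) ≈ 3.3864e+5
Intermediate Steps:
C = Rational(16272509226754480, 141901) (C = Mul(Add(206988, Mul(Add(8949, Add(-165205, -490921)), Pow(-851406, -1))), 554016) = Mul(Add(206988, Mul(Add(8949, -656126), Rational(-1, 851406))), 554016) = Mul(Add(206988, Mul(-647177, Rational(-1, 851406))), 554016) = Mul(Add(206988, Rational(647177, 851406)), 554016) = Mul(Rational(176231472305, 851406), 554016) = Rational(16272509226754480, 141901) ≈ 1.1468e+11)
Pow(Add(C, 1422943), Rational(1, 2)) = Pow(Add(Rational(16272509226754480, 141901), 1422943), Rational(1, 2)) = Pow(Rational(16272711143789123, 141901), Rational(1, 2)) = Mul(Rational(1, 141901), Pow(2309113984014820342823, Rational(1, 2)))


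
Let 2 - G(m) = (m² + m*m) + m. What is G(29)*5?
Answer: -8545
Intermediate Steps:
G(m) = 2 - m - 2*m² (G(m) = 2 - ((m² + m*m) + m) = 2 - ((m² + m²) + m) = 2 - (2*m² + m) = 2 - (m + 2*m²) = 2 + (-m - 2*m²) = 2 - m - 2*m²)
G(29)*5 = (2 - 1*29 - 2*29²)*5 = (2 - 29 - 2*841)*5 = (2 - 29 - 1682)*5 = -1709*5 = -8545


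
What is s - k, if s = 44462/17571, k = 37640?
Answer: -661327978/17571 ≈ -37638.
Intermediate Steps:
s = 44462/17571 (s = 44462*(1/17571) = 44462/17571 ≈ 2.5304)
s - k = 44462/17571 - 1*37640 = 44462/17571 - 37640 = -661327978/17571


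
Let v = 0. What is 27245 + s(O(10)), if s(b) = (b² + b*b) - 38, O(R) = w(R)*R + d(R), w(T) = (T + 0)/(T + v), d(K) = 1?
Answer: 27449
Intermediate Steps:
w(T) = 1 (w(T) = (T + 0)/(T + 0) = T/T = 1)
O(R) = 1 + R (O(R) = 1*R + 1 = R + 1 = 1 + R)
s(b) = -38 + 2*b² (s(b) = (b² + b²) - 38 = 2*b² - 38 = -38 + 2*b²)
27245 + s(O(10)) = 27245 + (-38 + 2*(1 + 10)²) = 27245 + (-38 + 2*11²) = 27245 + (-38 + 2*121) = 27245 + (-38 + 242) = 27245 + 204 = 27449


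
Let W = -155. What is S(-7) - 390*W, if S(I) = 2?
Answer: 60452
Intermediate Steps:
S(-7) - 390*W = 2 - 390*(-155) = 2 + 60450 = 60452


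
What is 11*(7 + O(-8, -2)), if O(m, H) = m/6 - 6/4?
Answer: 275/6 ≈ 45.833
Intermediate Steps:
O(m, H) = -3/2 + m/6 (O(m, H) = m*(1/6) - 6*1/4 = m/6 - 3/2 = -3/2 + m/6)
11*(7 + O(-8, -2)) = 11*(7 + (-3/2 + (1/6)*(-8))) = 11*(7 + (-3/2 - 4/3)) = 11*(7 - 17/6) = 11*(25/6) = 275/6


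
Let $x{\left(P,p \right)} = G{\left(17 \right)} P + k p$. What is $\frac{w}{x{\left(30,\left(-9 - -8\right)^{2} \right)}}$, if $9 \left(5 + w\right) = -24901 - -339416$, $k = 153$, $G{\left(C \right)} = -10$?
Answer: $- \frac{314470}{1323} \approx -237.69$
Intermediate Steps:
$x{\left(P,p \right)} = - 10 P + 153 p$
$w = \frac{314470}{9}$ ($w = -5 + \frac{-24901 - -339416}{9} = -5 + \frac{-24901 + 339416}{9} = -5 + \frac{1}{9} \cdot 314515 = -5 + \frac{314515}{9} = \frac{314470}{9} \approx 34941.0$)
$\frac{w}{x{\left(30,\left(-9 - -8\right)^{2} \right)}} = \frac{314470}{9 \left(\left(-10\right) 30 + 153 \left(-9 - -8\right)^{2}\right)} = \frac{314470}{9 \left(-300 + 153 \left(-9 + 8\right)^{2}\right)} = \frac{314470}{9 \left(-300 + 153 \left(-1\right)^{2}\right)} = \frac{314470}{9 \left(-300 + 153 \cdot 1\right)} = \frac{314470}{9 \left(-300 + 153\right)} = \frac{314470}{9 \left(-147\right)} = \frac{314470}{9} \left(- \frac{1}{147}\right) = - \frac{314470}{1323}$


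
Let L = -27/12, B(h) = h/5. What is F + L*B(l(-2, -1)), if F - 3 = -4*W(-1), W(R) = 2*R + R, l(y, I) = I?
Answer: 309/20 ≈ 15.450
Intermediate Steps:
B(h) = h/5 (B(h) = h*(⅕) = h/5)
L = -9/4 (L = -27*1/12 = -9/4 ≈ -2.2500)
W(R) = 3*R
F = 15 (F = 3 - 12*(-1) = 3 - 4*(-3) = 3 + 12 = 15)
F + L*B(l(-2, -1)) = 15 - 9*(-1)/20 = 15 - 9/4*(-⅕) = 15 + 9/20 = 309/20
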